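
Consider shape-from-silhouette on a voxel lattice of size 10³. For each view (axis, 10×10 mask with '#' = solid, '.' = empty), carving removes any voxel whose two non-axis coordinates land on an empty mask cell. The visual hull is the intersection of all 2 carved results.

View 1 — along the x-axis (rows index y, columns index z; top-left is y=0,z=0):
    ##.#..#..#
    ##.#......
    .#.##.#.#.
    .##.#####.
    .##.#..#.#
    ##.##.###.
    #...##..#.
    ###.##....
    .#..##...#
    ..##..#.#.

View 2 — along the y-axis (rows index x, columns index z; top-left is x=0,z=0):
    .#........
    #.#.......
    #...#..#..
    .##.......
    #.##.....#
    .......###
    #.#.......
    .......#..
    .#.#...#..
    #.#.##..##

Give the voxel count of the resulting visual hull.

voxel count = 128

initial block: 10^3 = 1000
  1. axis=0 (YZ plane), |mask|=49  ⇒  voxels=490
  2. axis=1 (XZ plane), |mask|=27  ⇒  voxels=128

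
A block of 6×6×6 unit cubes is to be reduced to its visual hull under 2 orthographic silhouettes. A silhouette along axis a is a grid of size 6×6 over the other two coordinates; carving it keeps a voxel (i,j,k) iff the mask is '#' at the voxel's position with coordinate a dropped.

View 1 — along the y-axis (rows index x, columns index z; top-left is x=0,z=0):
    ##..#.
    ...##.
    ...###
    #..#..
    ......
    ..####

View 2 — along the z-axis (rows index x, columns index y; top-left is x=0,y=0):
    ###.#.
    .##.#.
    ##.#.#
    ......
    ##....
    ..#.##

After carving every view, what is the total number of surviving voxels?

before carving: 216 voxels (6×6×6)
[1] y-view keeps 14 columns → grid now 84
[2] z-view keeps 16 columns → grid now 42

voxel count = 42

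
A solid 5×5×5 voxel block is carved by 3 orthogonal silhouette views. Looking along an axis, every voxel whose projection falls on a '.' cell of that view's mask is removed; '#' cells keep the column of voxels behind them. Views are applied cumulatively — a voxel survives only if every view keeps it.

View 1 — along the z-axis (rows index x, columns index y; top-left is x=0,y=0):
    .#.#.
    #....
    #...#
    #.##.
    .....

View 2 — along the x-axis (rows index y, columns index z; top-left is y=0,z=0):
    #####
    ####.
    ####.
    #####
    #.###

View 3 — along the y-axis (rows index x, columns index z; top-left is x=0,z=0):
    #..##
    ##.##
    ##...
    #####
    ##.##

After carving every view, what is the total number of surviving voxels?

start: 5×5×5 = 125 voxels
V1 z: intersect with XY mask (8 set) -- 40 left
V2 x: intersect with YZ mask (22 set) -- 37 left
V3 y: intersect with XZ mask (18 set) -- 26 left

|visual hull| = 26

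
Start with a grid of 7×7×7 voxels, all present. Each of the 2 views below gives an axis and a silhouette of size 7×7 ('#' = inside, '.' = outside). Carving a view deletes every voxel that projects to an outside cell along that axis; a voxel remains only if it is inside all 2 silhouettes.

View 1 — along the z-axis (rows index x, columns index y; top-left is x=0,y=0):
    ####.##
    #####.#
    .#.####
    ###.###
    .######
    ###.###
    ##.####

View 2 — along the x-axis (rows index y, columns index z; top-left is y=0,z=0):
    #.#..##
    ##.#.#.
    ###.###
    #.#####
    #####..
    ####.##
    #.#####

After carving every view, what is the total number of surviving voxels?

full grid |V| = 343
[1] z-view keeps 41 columns → grid now 287
[2] x-view keeps 37 columns → grid now 216

|visual hull| = 216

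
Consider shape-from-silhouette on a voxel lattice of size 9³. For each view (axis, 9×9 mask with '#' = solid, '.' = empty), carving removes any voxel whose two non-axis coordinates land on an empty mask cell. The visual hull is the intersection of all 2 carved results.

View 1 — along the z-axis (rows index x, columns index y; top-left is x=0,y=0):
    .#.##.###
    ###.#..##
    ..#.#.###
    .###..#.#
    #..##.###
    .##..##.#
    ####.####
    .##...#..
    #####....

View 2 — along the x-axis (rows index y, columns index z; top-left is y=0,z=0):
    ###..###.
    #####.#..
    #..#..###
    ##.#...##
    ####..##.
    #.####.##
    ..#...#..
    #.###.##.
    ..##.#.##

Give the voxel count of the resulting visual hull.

before carving: 729 voxels (9×9×9)
[1] z-view keeps 49 columns → grid now 441
[2] x-view keeps 48 columns → grid now 249

249 voxels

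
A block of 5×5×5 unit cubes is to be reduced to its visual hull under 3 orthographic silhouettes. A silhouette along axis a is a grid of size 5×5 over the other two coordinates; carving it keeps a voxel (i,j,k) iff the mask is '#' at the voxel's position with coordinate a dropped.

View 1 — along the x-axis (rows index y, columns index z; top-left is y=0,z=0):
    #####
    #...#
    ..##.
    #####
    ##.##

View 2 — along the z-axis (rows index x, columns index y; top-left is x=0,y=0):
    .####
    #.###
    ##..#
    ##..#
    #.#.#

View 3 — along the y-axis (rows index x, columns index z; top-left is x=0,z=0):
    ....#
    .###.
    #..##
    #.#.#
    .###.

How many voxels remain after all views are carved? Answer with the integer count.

start: 5×5×5 = 125 voxels
  1. axis=0 (YZ plane), |mask|=18  ⇒  voxels=90
  2. axis=2 (XY plane), |mask|=17  ⇒  voxels=62
  3. axis=1 (XZ plane), |mask|=13  ⇒  voxels=35

remaining voxels: 35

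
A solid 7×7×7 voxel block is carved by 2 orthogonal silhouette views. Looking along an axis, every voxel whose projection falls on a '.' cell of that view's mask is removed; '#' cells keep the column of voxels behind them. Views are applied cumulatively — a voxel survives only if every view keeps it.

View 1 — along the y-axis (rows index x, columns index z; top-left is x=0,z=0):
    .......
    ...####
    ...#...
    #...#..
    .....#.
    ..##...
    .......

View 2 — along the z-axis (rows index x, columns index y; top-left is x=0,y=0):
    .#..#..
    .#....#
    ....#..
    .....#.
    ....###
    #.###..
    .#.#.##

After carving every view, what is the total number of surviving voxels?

before carving: 343 voxels (7×7×7)
after view 1 [y-axis, 10 of 49 cells solid] → remaining = 70
after view 2 [z-axis, 17 of 49 cells solid] → remaining = 22

|visual hull| = 22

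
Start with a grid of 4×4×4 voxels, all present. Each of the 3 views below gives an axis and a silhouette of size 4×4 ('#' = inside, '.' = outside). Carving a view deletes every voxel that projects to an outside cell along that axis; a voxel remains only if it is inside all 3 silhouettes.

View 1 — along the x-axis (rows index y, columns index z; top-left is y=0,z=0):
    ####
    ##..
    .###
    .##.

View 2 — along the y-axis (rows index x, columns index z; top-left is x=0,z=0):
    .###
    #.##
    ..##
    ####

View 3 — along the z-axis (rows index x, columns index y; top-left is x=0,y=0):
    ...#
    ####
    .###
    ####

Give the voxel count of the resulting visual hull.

voxel count = 23

start: 4×4×4 = 64 voxels
step 1: project along x, AND mask (11/16) → |grid| = 44
step 2: project along y, AND mask (12/16) → |grid| = 32
step 3: project along z, AND mask (12/16) → |grid| = 23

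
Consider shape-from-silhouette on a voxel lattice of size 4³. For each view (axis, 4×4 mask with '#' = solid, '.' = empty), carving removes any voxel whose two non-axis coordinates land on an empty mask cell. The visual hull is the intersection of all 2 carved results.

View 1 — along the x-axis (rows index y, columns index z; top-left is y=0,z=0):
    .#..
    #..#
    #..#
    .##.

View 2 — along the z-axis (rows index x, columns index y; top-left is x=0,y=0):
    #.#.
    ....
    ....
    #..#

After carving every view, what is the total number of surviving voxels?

full grid |V| = 64
step 1: project along x, AND mask (7/16) → |grid| = 28
step 2: project along z, AND mask (4/16) → |grid| = 6

remaining voxels: 6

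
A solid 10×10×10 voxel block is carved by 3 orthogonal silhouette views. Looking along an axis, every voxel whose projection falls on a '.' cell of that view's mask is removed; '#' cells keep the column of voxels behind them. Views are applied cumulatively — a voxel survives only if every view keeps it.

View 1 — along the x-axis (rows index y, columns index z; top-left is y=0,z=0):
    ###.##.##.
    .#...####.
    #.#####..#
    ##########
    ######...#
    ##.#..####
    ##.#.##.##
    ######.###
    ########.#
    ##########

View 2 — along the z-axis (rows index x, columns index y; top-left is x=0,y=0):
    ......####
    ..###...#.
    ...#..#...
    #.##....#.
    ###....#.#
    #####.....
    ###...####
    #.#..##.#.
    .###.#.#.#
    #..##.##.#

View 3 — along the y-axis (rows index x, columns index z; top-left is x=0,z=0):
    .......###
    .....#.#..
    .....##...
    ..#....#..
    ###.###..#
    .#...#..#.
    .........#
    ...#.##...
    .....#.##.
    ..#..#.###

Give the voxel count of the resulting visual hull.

full grid |V| = 1000
step 1: project along x, AND mask (78/100) → |grid| = 780
step 2: project along z, AND mask (48/100) → |grid| = 381
step 3: project along y, AND mask (31/100) → |grid| = 123

remaining voxels: 123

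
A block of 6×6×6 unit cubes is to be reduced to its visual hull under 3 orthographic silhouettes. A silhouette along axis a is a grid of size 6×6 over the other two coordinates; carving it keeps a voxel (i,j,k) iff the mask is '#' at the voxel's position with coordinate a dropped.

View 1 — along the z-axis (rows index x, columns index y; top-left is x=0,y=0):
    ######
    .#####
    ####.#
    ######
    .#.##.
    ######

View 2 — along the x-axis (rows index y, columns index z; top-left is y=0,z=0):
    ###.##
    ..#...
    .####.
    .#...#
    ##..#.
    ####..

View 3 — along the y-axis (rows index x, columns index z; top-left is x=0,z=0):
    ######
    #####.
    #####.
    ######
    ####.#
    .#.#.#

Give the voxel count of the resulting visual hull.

voxel count = 79

before carving: 216 voxels (6×6×6)
V1 z: intersect with XY mask (31 set) -- 186 left
V2 x: intersect with YZ mask (19 set) -- 93 left
V3 y: intersect with XZ mask (30 set) -- 79 left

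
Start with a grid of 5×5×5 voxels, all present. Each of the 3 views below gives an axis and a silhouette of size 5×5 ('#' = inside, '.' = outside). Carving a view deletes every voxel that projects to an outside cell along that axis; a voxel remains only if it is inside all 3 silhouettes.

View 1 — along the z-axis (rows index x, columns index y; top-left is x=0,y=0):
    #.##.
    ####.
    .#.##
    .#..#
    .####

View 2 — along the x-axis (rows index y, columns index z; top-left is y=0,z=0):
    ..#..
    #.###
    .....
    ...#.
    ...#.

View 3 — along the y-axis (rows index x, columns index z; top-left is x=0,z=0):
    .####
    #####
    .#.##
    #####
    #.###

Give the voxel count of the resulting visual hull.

before carving: 125 voxels (5×5×5)
[1] z-view keeps 16 columns → grid now 80
[2] x-view keeps 7 columns → grid now 25
[3] y-view keeps 21 columns → grid now 23

23 voxels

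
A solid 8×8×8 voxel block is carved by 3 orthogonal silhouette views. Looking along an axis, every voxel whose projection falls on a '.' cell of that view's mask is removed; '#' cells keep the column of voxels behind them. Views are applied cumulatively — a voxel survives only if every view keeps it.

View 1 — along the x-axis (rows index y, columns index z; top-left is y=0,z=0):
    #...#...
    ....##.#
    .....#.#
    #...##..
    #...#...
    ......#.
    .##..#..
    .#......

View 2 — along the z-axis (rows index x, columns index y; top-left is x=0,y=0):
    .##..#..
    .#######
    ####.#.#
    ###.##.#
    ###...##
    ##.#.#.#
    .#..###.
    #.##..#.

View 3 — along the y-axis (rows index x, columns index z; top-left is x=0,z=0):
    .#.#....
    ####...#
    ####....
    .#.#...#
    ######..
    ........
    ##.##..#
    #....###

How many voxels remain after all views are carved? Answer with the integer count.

voxel count = 33

full grid |V| = 512
carve view 1 (along x, YZ-mask fill 17/64): 136 voxels remain
carve view 2 (along z, XY-mask fill 40/64): 84 voxels remain
carve view 3 (along y, XZ-mask fill 29/64): 33 voxels remain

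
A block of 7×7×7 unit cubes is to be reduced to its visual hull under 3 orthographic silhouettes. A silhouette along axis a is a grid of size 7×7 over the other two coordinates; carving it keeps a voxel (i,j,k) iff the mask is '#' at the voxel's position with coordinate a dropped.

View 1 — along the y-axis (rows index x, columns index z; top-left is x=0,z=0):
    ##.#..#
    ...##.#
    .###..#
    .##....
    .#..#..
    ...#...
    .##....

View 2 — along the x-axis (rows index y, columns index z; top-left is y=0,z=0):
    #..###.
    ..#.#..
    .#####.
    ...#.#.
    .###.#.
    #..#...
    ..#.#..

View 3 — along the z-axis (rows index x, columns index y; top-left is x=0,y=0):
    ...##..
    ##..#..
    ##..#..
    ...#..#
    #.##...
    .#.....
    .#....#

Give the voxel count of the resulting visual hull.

remaining voxels: 18

before carving: 343 voxels (7×7×7)
  1. axis=1 (XZ plane), |mask|=18  ⇒  voxels=126
  2. axis=0 (YZ plane), |mask|=21  ⇒  voxels=52
  3. axis=2 (XY plane), |mask|=16  ⇒  voxels=18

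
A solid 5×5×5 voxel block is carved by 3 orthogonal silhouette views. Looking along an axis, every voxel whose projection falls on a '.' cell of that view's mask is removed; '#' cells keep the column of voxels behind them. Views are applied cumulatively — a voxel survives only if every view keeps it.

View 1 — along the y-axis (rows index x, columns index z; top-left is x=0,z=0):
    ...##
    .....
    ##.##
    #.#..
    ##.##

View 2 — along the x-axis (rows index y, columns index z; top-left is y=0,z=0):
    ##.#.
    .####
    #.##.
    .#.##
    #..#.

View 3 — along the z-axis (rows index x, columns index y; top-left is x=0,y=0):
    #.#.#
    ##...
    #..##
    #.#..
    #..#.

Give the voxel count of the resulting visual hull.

voxel count = 20

start: 5×5×5 = 125 voxels
carve view 1 (along y, XZ-mask fill 12/25): 60 voxels remain
carve view 2 (along x, YZ-mask fill 15/25): 38 voxels remain
carve view 3 (along z, XY-mask fill 12/25): 20 voxels remain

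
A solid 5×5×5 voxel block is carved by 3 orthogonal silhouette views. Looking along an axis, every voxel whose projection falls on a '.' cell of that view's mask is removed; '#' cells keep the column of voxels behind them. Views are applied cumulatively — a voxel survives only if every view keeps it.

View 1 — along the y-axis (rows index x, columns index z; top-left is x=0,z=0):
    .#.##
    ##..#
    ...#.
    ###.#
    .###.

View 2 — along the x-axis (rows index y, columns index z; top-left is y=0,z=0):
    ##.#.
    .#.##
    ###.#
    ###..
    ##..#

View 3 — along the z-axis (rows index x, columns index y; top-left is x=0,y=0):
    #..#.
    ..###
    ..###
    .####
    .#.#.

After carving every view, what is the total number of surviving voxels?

start: 5×5×5 = 125 voxels
after view 1 [y-axis, 14 of 25 cells solid] → remaining = 70
after view 2 [x-axis, 16 of 25 cells solid] → remaining = 47
after view 3 [z-axis, 14 of 25 cells solid] → remaining = 27

|visual hull| = 27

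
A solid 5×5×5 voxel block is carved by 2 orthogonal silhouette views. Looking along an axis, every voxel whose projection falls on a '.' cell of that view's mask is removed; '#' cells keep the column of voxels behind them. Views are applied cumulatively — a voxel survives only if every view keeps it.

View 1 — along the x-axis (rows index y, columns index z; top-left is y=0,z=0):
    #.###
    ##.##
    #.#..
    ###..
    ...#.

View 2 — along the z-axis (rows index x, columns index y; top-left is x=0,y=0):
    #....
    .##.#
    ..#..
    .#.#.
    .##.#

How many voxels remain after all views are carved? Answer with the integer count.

|visual hull| = 27

before carving: 125 voxels (5×5×5)
carve view 1 (along x, YZ-mask fill 14/25): 70 voxels remain
carve view 2 (along z, XY-mask fill 10/25): 27 voxels remain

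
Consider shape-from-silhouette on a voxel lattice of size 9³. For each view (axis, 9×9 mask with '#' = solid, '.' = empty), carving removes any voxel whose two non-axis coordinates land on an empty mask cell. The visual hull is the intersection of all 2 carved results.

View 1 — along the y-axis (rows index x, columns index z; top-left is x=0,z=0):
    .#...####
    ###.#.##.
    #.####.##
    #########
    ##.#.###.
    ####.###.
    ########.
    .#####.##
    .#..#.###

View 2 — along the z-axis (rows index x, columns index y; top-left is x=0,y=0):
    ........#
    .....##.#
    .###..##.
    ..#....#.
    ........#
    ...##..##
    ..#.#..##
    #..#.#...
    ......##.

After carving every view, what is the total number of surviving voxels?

full grid |V| = 729
V1 y: intersect with XZ mask (60 set) -- 540 left
V2 z: intersect with XY mask (25 set) -- 173 left

|visual hull| = 173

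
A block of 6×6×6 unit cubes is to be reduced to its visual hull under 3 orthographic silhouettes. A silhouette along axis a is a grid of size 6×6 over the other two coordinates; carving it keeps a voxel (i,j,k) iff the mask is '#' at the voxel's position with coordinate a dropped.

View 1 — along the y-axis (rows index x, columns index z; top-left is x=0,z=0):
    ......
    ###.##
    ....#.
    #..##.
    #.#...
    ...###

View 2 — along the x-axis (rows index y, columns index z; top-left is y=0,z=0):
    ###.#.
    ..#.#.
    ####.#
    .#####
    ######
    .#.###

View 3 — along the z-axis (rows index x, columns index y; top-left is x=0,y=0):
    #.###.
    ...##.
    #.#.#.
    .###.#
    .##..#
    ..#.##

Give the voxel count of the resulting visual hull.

remaining voxels: 29

before carving: 216 voxels (6×6×6)
[1] y-view keeps 14 columns → grid now 84
[2] x-view keeps 26 columns → grid now 60
[3] z-view keeps 19 columns → grid now 29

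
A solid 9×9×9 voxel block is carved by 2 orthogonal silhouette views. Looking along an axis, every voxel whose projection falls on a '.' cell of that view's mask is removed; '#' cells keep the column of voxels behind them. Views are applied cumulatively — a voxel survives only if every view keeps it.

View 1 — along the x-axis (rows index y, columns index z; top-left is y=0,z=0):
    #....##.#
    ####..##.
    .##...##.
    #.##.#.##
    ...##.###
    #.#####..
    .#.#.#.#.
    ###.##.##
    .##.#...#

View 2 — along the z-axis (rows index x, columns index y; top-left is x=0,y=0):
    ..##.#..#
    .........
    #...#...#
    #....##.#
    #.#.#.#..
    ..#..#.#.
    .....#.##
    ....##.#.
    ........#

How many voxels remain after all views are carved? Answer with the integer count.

remaining voxels: 124

start: 9×9×9 = 729 voxels
carve view 1 (along x, YZ-mask fill 46/81): 414 voxels remain
carve view 2 (along z, XY-mask fill 25/81): 124 voxels remain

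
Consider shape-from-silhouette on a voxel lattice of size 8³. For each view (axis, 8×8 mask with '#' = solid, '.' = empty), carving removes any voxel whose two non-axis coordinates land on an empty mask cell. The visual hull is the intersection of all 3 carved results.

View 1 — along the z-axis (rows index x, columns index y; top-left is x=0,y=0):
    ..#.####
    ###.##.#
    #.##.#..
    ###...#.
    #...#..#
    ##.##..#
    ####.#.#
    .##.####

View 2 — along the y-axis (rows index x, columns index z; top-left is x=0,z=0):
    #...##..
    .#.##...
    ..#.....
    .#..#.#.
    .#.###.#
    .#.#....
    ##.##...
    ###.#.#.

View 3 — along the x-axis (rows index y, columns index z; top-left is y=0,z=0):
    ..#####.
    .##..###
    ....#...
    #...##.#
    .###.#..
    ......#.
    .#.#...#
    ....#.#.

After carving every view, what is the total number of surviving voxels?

remaining voxels: 45

initial block: 8^3 = 512
  1. axis=2 (XY plane), |mask|=39  ⇒  voxels=312
  2. axis=1 (XZ plane), |mask|=26  ⇒  voxels=128
  3. axis=0 (YZ plane), |mask|=25  ⇒  voxels=45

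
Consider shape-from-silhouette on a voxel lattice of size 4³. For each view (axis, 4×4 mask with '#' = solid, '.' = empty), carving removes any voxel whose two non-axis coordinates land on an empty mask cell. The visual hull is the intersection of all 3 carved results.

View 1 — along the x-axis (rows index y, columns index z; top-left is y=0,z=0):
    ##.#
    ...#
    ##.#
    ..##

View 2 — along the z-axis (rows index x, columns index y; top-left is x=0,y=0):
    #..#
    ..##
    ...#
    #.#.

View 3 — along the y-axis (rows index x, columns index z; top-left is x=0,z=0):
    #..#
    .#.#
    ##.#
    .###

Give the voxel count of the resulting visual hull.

remaining voxels: 11

before carving: 64 voxels (4×4×4)
  1. axis=0 (YZ plane), |mask|=9  ⇒  voxels=36
  2. axis=2 (XY plane), |mask|=7  ⇒  voxels=18
  3. axis=1 (XZ plane), |mask|=10  ⇒  voxels=11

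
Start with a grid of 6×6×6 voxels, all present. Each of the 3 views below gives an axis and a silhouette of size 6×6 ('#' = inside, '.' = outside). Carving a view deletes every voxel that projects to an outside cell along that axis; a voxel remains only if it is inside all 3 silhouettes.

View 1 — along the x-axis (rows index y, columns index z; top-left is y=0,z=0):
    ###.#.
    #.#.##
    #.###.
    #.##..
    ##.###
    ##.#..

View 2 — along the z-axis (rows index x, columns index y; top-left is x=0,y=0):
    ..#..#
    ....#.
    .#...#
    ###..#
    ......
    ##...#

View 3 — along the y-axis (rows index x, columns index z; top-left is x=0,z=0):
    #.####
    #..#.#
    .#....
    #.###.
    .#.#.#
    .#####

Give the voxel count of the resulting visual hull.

before carving: 216 voxels (6×6×6)
  1. axis=0 (YZ plane), |mask|=23  ⇒  voxels=138
  2. axis=2 (XY plane), |mask|=12  ⇒  voxels=45
  3. axis=1 (XZ plane), |mask|=21  ⇒  voxels=30

30 voxels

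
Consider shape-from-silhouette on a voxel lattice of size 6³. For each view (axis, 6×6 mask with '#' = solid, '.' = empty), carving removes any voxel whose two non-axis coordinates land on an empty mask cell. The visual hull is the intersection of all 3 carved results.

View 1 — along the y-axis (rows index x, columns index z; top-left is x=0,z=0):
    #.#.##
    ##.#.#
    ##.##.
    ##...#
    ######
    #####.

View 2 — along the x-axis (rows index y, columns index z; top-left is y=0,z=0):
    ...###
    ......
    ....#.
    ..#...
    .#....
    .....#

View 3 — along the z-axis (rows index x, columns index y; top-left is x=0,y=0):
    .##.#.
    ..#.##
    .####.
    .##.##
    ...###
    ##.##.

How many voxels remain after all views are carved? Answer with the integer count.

before carving: 216 voxels (6×6×6)
after view 1 [y-axis, 26 of 36 cells solid] → remaining = 156
after view 2 [x-axis, 7 of 36 cells solid] → remaining = 28
after view 3 [z-axis, 21 of 36 cells solid] → remaining = 14

remaining voxels: 14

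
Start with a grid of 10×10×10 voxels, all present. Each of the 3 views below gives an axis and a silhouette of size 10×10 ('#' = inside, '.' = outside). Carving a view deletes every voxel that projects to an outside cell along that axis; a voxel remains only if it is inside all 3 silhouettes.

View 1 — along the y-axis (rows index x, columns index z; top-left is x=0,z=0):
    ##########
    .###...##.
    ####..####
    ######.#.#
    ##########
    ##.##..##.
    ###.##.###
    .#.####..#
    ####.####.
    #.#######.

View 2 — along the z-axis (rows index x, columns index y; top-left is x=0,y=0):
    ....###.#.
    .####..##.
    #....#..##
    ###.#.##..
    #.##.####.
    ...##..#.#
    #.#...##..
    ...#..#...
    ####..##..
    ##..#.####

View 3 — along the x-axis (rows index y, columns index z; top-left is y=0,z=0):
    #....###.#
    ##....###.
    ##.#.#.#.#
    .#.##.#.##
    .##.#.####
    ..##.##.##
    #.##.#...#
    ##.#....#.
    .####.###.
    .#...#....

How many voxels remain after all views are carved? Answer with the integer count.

217 voxels

full grid |V| = 1000
  1. axis=1 (XZ plane), |mask|=77  ⇒  voxels=770
  2. axis=2 (XY plane), |mask|=50  ⇒  voxels=392
  3. axis=0 (YZ plane), |mask|=53  ⇒  voxels=217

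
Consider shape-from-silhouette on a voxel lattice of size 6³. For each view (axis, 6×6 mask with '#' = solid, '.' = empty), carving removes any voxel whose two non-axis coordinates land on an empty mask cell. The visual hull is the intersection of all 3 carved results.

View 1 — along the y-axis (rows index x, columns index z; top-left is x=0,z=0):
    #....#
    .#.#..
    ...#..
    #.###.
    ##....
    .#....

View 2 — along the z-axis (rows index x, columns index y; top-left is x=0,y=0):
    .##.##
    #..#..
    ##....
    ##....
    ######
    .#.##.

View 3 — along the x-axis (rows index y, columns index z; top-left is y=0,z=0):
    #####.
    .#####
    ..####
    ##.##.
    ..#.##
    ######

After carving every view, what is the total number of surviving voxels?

full grid |V| = 216
step 1: project along y, AND mask (12/36) → |grid| = 72
step 2: project along z, AND mask (19/36) → |grid| = 37
step 3: project along x, AND mask (27/36) → |grid| = 27

remaining voxels: 27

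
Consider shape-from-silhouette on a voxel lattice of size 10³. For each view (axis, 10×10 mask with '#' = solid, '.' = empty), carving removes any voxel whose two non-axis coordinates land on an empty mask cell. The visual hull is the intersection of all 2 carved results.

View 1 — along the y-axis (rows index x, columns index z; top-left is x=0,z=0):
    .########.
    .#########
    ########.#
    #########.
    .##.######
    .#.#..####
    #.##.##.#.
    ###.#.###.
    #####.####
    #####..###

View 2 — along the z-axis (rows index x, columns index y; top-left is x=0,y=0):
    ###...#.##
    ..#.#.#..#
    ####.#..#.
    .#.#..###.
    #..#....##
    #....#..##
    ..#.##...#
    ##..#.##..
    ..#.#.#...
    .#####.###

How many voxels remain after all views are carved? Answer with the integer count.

full grid |V| = 1000
V1 y: intersect with XZ mask (79 set) -- 790 left
V2 z: intersect with XY mask (49 set) -- 389 left

remaining voxels: 389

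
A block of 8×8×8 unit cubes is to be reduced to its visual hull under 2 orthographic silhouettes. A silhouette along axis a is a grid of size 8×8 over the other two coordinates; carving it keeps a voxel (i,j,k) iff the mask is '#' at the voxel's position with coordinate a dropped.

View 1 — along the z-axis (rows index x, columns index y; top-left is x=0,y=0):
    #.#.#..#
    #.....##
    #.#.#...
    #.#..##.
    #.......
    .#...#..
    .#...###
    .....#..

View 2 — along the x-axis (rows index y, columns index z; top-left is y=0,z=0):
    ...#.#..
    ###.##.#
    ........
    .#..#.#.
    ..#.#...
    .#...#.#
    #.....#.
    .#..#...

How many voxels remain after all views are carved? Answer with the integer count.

|visual hull| = 50

full grid |V| = 512
V1 z: intersect with XY mask (22 set) -- 176 left
V2 x: intersect with YZ mask (20 set) -- 50 left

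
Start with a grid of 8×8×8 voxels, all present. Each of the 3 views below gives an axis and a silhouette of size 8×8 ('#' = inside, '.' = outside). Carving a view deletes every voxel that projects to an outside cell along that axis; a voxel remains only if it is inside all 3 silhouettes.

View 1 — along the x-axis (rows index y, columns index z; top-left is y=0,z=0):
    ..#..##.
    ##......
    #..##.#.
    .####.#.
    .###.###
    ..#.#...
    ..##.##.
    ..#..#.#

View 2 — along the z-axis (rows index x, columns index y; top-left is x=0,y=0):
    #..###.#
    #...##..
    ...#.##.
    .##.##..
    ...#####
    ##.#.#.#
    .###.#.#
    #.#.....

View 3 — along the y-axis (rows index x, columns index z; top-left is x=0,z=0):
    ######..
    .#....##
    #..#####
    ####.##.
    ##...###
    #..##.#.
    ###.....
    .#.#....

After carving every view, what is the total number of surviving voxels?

remaining voxels: 60

start: 8×8×8 = 512 voxels
[1] x-view keeps 29 columns → grid now 232
[2] z-view keeps 32 columns → grid now 113
[3] y-view keeps 35 columns → grid now 60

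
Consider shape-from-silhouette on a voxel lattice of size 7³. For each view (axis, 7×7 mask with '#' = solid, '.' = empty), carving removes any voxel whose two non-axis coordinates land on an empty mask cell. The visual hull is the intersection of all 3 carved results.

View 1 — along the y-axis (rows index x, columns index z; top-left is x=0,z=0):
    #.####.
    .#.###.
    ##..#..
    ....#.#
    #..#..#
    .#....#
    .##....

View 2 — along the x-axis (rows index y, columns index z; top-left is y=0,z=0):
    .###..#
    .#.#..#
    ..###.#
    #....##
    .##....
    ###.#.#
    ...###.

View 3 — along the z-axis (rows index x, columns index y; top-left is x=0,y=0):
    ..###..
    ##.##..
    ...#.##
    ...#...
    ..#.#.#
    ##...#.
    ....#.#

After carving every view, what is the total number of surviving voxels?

|visual hull| = 29

before carving: 343 voxels (7×7×7)
  1. axis=1 (XZ plane), |mask|=21  ⇒  voxels=147
  2. axis=0 (YZ plane), |mask|=24  ⇒  voxels=73
  3. axis=2 (XY plane), |mask|=19  ⇒  voxels=29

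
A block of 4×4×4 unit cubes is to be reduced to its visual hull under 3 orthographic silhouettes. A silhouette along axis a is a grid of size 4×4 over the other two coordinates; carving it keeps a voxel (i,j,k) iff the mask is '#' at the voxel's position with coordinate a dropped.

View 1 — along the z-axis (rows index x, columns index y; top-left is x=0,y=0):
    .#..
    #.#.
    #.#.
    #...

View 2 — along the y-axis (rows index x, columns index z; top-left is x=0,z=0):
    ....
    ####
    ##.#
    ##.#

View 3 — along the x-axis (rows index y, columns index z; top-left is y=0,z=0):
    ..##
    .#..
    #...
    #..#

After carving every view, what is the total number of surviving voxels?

voxel count = 6

full grid |V| = 64
[1] z-view keeps 6 columns → grid now 24
[2] y-view keeps 10 columns → grid now 17
[3] x-view keeps 6 columns → grid now 6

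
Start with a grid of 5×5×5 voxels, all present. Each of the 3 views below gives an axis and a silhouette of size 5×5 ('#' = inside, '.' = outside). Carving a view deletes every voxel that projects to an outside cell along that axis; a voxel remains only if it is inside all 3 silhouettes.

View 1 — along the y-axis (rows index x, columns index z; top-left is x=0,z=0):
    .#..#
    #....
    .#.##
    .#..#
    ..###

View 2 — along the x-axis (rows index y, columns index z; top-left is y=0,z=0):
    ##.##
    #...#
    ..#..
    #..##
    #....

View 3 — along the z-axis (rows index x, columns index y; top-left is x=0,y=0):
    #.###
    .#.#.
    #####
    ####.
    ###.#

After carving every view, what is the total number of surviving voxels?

full grid |V| = 125
V1 y: intersect with XZ mask (11 set) -- 55 left
V2 x: intersect with YZ mask (11 set) -- 24 left
V3 z: intersect with XY mask (19 set) -- 19 left

remaining voxels: 19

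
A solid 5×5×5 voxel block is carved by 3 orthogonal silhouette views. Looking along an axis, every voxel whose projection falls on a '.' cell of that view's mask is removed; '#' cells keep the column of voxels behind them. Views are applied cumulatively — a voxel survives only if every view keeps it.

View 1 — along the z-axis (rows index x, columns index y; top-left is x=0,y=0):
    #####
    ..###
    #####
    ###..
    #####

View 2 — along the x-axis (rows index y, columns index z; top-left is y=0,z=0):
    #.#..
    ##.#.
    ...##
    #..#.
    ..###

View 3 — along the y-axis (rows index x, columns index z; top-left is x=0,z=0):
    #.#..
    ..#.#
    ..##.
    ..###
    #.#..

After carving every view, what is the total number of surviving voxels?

voxel count = 23

full grid |V| = 125
[1] z-view keeps 21 columns → grid now 105
[2] x-view keeps 12 columns → grid now 50
[3] y-view keeps 11 columns → grid now 23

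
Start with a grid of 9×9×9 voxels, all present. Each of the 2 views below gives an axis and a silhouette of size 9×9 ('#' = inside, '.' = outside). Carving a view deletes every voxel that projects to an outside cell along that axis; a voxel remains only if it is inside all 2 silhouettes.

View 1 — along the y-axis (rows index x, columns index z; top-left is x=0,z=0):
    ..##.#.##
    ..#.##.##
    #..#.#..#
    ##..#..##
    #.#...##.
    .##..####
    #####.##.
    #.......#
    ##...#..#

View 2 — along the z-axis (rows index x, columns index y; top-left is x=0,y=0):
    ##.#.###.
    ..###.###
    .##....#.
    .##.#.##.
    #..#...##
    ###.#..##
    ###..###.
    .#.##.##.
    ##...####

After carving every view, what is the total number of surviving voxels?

initial block: 9^3 = 729
step 1: project along y, AND mask (42/81) → |grid| = 378
step 2: project along z, AND mask (47/81) → |grid| = 225

225 voxels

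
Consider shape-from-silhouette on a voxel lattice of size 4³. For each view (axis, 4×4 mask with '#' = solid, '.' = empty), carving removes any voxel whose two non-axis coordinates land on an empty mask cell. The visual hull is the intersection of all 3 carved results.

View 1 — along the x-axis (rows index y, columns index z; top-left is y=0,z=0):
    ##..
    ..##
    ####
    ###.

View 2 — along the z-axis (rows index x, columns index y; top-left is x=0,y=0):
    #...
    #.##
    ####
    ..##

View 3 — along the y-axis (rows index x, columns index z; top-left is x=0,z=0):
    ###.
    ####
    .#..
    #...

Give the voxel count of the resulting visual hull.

voxel count = 16

start: 4×4×4 = 64 voxels
[1] x-view keeps 11 columns → grid now 44
[2] z-view keeps 10 columns → grid now 29
[3] y-view keeps 9 columns → grid now 16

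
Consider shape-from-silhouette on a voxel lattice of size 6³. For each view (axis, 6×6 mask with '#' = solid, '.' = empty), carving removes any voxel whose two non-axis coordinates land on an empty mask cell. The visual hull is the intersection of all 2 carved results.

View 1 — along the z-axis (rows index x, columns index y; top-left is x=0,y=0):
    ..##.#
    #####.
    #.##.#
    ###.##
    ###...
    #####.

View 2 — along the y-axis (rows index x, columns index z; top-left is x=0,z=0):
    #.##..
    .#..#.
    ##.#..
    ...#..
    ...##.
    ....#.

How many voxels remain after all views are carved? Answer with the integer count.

start: 6×6×6 = 216 voxels
V1 z: intersect with XY mask (25 set) -- 150 left
V2 y: intersect with XZ mask (12 set) -- 47 left

47 voxels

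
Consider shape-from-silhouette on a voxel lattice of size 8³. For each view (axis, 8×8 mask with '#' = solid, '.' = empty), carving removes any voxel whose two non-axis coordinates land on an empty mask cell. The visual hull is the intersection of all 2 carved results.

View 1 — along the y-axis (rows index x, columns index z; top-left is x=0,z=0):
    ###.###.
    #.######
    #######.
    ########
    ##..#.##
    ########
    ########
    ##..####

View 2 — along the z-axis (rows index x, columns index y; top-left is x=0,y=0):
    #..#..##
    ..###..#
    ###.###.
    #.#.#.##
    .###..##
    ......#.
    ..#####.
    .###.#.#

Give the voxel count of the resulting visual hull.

before carving: 512 voxels (8×8×8)
step 1: project along y, AND mask (55/64) → |grid| = 440
step 2: project along z, AND mask (35/64) → |grid| = 237

voxel count = 237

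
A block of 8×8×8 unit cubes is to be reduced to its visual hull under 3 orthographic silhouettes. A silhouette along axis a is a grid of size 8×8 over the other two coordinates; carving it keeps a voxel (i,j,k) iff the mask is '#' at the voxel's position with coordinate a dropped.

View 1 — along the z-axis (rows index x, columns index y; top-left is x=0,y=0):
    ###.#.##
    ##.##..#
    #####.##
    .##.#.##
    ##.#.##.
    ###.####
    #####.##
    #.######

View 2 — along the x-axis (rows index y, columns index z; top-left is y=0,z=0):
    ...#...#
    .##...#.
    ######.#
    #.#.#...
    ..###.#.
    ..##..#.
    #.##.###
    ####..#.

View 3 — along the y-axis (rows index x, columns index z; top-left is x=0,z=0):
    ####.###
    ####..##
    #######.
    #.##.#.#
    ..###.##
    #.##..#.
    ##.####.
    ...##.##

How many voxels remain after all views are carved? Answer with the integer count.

voxel count = 153

full grid |V| = 512
after view 1 [z-axis, 49 of 64 cells solid] → remaining = 392
after view 2 [x-axis, 33 of 64 cells solid] → remaining = 206
after view 3 [y-axis, 44 of 64 cells solid] → remaining = 153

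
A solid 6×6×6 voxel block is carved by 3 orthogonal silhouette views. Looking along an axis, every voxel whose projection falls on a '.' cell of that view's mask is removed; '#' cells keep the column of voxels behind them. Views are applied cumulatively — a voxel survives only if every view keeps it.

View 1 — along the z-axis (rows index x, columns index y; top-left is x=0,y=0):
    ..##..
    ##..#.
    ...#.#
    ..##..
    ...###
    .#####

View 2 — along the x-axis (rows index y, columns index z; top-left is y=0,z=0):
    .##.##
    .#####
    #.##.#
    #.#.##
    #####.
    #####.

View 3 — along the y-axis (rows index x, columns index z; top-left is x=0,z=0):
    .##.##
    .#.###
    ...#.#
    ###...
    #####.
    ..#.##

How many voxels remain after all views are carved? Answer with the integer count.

full grid |V| = 216
after view 1 [z-axis, 17 of 36 cells solid] → remaining = 102
after view 2 [x-axis, 27 of 36 cells solid] → remaining = 76
after view 3 [y-axis, 21 of 36 cells solid] → remaining = 46

46 voxels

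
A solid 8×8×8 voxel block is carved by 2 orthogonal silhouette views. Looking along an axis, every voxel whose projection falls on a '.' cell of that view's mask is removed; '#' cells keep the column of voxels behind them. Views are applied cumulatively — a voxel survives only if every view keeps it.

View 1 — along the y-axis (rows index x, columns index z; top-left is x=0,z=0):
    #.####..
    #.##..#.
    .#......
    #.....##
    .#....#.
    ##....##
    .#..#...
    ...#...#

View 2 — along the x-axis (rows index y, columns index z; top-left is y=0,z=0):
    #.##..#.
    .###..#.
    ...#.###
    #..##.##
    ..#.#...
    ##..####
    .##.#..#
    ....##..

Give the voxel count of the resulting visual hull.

89 voxels

full grid |V| = 512
[1] y-view keeps 23 columns → grid now 184
[2] x-view keeps 31 columns → grid now 89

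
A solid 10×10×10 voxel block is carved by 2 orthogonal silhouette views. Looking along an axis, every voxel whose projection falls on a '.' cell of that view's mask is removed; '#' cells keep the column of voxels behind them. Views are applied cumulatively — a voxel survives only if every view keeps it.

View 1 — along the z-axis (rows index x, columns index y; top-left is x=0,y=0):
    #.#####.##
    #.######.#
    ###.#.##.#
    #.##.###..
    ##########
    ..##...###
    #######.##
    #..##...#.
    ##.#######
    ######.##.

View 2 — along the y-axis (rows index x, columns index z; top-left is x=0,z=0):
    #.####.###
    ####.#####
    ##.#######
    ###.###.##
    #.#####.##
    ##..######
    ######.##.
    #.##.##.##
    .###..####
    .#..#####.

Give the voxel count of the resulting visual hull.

|visual hull| = 578

start: 10×10×10 = 1000 voxels
after view 1 [z-axis, 74 of 100 cells solid] → remaining = 740
after view 2 [y-axis, 78 of 100 cells solid] → remaining = 578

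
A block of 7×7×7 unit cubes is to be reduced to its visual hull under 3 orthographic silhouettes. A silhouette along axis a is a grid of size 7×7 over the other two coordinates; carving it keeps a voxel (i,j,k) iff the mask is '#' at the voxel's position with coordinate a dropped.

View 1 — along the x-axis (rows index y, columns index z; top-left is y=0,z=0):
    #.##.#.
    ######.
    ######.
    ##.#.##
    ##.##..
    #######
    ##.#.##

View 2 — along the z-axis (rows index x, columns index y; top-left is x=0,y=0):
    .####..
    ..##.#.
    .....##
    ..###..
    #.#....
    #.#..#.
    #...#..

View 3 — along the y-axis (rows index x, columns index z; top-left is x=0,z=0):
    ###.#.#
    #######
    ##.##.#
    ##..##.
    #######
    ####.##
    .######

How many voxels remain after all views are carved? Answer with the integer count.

before carving: 343 voxels (7×7×7)
step 1: project along x, AND mask (37/49) → |grid| = 259
step 2: project along z, AND mask (19/49) → |grid| = 101
step 3: project along y, AND mask (40/49) → |grid| = 82

remaining voxels: 82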